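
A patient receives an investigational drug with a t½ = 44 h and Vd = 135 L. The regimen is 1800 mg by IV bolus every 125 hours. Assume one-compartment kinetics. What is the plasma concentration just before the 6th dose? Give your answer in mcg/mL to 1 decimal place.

f = (1/2)^(τ/t½) = (1/2)^(125/44) ≈ 0.1396.
C₀ = D/Vd = 1800/135 ≈ 13.333 mcg/mL.
Before the 6th dose, 5 doses have been given. Superposition: Cmin = C₀·(f + f² + … + f^5).
≈ 13.333 × (0.1396 + 0.0195 + 0.0027 + 0.0004 + 0.0001) ≈ 13.333 × 0.1623 ≈ 2.164 mcg/mL.

2.2 mcg/mL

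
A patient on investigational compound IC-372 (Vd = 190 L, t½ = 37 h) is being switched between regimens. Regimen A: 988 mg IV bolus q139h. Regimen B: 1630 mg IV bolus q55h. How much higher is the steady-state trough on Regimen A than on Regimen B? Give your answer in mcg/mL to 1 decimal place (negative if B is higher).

Regimen A: f = (1/2)^(139/37) ≈ 0.0740; Cmin,ss = (988/190)·f/(1−f) ≈ 0.416 mcg/mL.
Regimen B: f = (1/2)^(55/37) ≈ 0.3569; Cmin,ss = (1630/190)·f/(1−f) ≈ 4.761 mcg/mL.
Difference ≈ 0.416 − 4.761 ≈ -4.345 mcg/mL.

-4.3 mcg/mL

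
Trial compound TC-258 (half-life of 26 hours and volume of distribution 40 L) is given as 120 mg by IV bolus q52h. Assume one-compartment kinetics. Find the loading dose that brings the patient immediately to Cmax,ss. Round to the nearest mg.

f = (1/2)^(52/26) ≈ 0.250000; accumulation ratio R = 1/(1−f) ≈ 1.33333.
Loading dose to hit Cmax,ss on first dose: D_load = D_maint·R ≈ 120 × 1.33333 ≈ 160.00 mg.

160 mg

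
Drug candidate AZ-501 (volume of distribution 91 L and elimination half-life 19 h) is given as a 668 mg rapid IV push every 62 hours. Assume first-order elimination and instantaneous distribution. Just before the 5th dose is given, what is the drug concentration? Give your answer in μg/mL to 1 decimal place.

f = (1/2)^(τ/t½) = (1/2)^(62/19) ≈ 0.1042.
C₀ = D/Vd = 668/91 ≈ 7.341 μg/mL.
Before the 5th dose, 4 doses have been given. Superposition: Cmin = C₀·(f + f² + … + f^4).
≈ 7.341 × (0.1042 + 0.0109 + 0.0011 + 0.0001) ≈ 7.341 × 0.1163 ≈ 0.854 μg/mL.

0.9 μg/mL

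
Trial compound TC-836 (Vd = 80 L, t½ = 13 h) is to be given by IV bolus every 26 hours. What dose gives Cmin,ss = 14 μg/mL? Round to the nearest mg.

3360 mg

τ/t½ = 26/13 ≈ 2, so f = (1/2)^(26/13) ≈ 0.250000.
Cmin,ss = (D/Vd)·f/(1−f), so D = Cmin,ss·Vd·(1−f)/f.
D = 14 × 80 × (1−f)/f ≈ 14 × 80 × 3.00000 ≈ 3360.00 mg.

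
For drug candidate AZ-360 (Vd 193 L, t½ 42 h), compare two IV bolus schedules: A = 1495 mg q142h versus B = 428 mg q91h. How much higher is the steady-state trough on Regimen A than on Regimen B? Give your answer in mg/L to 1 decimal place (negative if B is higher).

Regimen A: f = (1/2)^(142/42) ≈ 0.0960; Cmin,ss = (1495/193)·f/(1−f) ≈ 0.823 mg/L.
Regimen B: f = (1/2)^(91/42) ≈ 0.2227; Cmin,ss = (428/193)·f/(1−f) ≈ 0.635 mg/L.
Difference ≈ 0.823 − 0.635 ≈ 0.188 mg/L.

0.2 mg/L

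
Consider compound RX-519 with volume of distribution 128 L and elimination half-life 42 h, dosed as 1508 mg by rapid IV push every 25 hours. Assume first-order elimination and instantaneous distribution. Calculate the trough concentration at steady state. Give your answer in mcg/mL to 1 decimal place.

τ/t½ = 25/42 ≈ 0.59524, so fraction remaining f = (1/2)^(25/42) ≈ 0.6619.
Single-dose peak C₀ = D/Vd = 1508/128 ≈ 11.781 mcg/mL.
Steady-state trough Cmin,ss = C₀·f/(1−f) ≈ 11.781 × 0.6619/0.3381 ≈ 23.064 mcg/mL.

23.1 mcg/mL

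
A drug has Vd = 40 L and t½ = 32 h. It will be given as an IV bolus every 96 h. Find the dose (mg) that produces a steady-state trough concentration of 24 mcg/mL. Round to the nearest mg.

τ/t½ = 96/32 ≈ 3, so f = (1/2)^(96/32) ≈ 0.125000.
Cmin,ss = (D/Vd)·f/(1−f), so D = Cmin,ss·Vd·(1−f)/f.
D = 24 × 40 × (1−f)/f ≈ 24 × 40 × 7.00000 ≈ 6720.00 mg.

6720 mg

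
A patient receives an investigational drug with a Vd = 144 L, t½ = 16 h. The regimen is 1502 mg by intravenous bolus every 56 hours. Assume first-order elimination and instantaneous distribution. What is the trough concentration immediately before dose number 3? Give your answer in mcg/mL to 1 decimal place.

1.0 mcg/mL

f = (1/2)^(τ/t½) = (1/2)^(56/16) ≈ 0.0884.
C₀ = D/Vd = 1502/144 ≈ 10.431 mcg/mL.
Before the 3rd dose, 2 doses have been given. Superposition: Cmin = C₀·(f + f²).
≈ 10.431 × (0.0884 + 0.0078) ≈ 10.431 × 0.0962 ≈ 1.003 mcg/mL.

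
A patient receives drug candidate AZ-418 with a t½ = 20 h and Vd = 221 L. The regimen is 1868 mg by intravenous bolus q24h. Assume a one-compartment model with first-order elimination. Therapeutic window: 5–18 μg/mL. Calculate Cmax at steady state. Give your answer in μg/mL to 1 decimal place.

15.0 μg/mL

k = ln2/t½ = ln2/20 ≈ 0.034657 h⁻¹; fraction remaining f = e^(−kτ) = e^(−0.034657×24) ≈ 0.4353.
At steady state, accumulation factor R = 1/(1 − e^(−kτ)) ≈ 1.7709.
Single-dose peak C₀ = D/Vd = 1868/221 ≈ 8.452 μg/mL.
Steady-state peak Cmax,ss = C₀·R ≈ 8.452 × 1.7709 ≈ 14.968 μg/mL.
Peak 15.0 μg/mL vs MTC 18 μg/mL: below toxic threshold.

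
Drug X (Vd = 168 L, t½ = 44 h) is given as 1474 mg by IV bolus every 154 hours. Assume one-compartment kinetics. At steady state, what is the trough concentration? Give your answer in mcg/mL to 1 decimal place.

Over one 154-h interval, 154/44 ≈ 3.5 half-lives elapse, leaving f ≈ 0.0884 of each dose.
At steady state, accumulation factor R = 1/(1 − e^(−kτ)) ≈ 1.0970.
Single-dose peak C₀ = D/Vd = 1474/168 ≈ 8.774 mcg/mL.
Steady-state peak Cmax,ss = C₀·R ≈ 8.774 × 1.0970 ≈ 9.625 mcg/mL.
Steady-state trough Cmin,ss = Cmax,ss·f ≈ 9.625 × 0.0884 ≈ 0.851 mcg/mL.

0.9 mcg/mL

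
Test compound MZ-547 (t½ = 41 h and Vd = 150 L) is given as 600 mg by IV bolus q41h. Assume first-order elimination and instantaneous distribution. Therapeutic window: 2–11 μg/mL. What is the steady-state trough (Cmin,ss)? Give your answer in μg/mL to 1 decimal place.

4.0 μg/mL

τ = 41 h = 1 half-life, so f = (1/2)^1 = 0.5.
At steady state, R = 1/(1 − 0.5) = 2/1.
Single-dose peak C₀ = D/Vd = 600/150 = 4 μg/mL.
Steady-state peak Cmax,ss = C₀·R = 4 × 2/1 ≈ 8.000 μg/mL.
Steady-state trough Cmin,ss = Cmax,ss·f ≈ 8.000 × 0.5 ≈ 4.000 μg/mL.
Trough 4.0 μg/mL vs MEC 2 μg/mL: adequate.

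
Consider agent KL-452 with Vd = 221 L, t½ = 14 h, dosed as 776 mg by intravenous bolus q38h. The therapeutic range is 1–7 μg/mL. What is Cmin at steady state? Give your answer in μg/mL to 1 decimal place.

k = ln2/t½ = ln2/14 ≈ 0.049511 h⁻¹; fraction remaining f = e^(−kτ) = e^(−0.049511×38) ≈ 0.1524.
Single-dose peak C₀ = D/Vd = 776/221 ≈ 3.511 μg/mL.
Steady-state trough Cmin,ss = C₀·f/(1−f) ≈ 3.511 × 0.1524/0.8476 ≈ 0.631 μg/mL.
Trough 0.6 μg/mL vs MEC 1 μg/mL: subtherapeutic.

0.6 μg/mL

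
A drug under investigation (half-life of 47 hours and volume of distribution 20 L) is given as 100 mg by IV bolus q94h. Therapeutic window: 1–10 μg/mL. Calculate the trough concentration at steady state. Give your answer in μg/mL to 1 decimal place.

The dosing interval is 2 half-lives, so f = 2^(−2) = 0.25.
At steady state, R = 1/(1 − 0.25) = 4/3.
Single-dose peak C₀ = D/Vd = 100/20 = 5 μg/mL.
Steady-state peak Cmax,ss = C₀·R = 5 × 4/3 ≈ 6.667 μg/mL.
Steady-state trough Cmin,ss = Cmax,ss·f ≈ 6.667 × 0.25 ≈ 1.667 μg/mL.
Trough 1.7 μg/mL vs MEC 1 μg/mL: adequate.

1.7 μg/mL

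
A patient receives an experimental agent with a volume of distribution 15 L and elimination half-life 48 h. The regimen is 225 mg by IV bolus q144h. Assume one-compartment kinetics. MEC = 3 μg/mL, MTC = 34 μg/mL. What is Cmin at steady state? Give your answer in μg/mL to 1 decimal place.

τ = 144 h = 3 half-lives, so f = (1/2)^3 = 0.125.
Accumulation ratio R = 1/(1 − f) = 1/0.875 = 8/7.
Single-dose peak C₀ = D/Vd = 225/15 = 15 μg/mL.
Steady-state peak Cmax,ss = C₀·R = 15 × 8/7 ≈ 17.143 μg/mL.
Steady-state trough Cmin,ss = Cmax,ss·f ≈ 17.143 × 0.125 ≈ 2.143 μg/mL.
Trough 2.1 μg/mL vs MEC 3 μg/mL: subtherapeutic.

2.1 μg/mL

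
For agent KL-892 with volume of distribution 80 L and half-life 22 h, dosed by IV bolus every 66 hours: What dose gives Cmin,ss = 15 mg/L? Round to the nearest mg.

τ/t½ = 66/22 ≈ 3, so f = (1/2)^(66/22) ≈ 0.125000.
Cmin,ss = (D/Vd)·f/(1−f), so D = Cmin,ss·Vd·(1−f)/f.
D = 15 × 80 × (1−f)/f ≈ 15 × 80 × 7.00000 ≈ 8400.00 mg.

8400 mg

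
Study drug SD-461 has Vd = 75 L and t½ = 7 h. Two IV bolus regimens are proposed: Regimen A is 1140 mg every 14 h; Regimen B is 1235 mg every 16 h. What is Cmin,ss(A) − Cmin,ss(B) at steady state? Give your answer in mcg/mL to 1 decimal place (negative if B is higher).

0.8 mcg/mL

Regimen A: f = (1/2)^(14/7) ≈ 0.2500; Cmin,ss = (1140/75)·f/(1−f) ≈ 5.067 mcg/mL.
Regimen B: f = (1/2)^(16/7) ≈ 0.2051; Cmin,ss = (1235/75)·f/(1−f) ≈ 4.249 mcg/mL.
Difference ≈ 5.067 − 4.249 ≈ 0.818 mcg/mL.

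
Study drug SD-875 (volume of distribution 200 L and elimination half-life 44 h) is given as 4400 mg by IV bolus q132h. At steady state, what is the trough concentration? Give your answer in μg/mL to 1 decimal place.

3.1 μg/mL

The dosing interval is 3 half-lives, so f = 2^(−3) = 0.125.
At steady state, R = 1/(1 − 0.125) = 8/7.
Single-dose peak C₀ = D/Vd = 4400/200 = 22 μg/mL.
Steady-state peak Cmax,ss = C₀·R = 22 × 8/7 ≈ 25.143 μg/mL.
Steady-state trough Cmin,ss = Cmax,ss·f ≈ 25.143 × 0.125 ≈ 3.143 μg/mL.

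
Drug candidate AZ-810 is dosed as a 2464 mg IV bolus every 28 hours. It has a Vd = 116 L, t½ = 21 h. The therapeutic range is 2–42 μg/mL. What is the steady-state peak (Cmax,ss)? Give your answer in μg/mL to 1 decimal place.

k = ln2/t½ = ln2/21 ≈ 0.033007 h⁻¹; fraction remaining f = e^(−kτ) = e^(−0.033007×28) ≈ 0.3969.
Accumulation ratio R = 1/(1 − f) ≈ 1/0.6031 ≈ 1.6581.
Single-dose peak C₀ = D/Vd = 2464/116 ≈ 21.241 μg/mL.
Steady-state peak Cmax,ss = C₀·R ≈ 21.241 × 1.6581 ≈ 35.220 μg/mL.
Peak 35.2 μg/mL vs MTC 42 μg/mL: below toxic threshold.

35.2 μg/mL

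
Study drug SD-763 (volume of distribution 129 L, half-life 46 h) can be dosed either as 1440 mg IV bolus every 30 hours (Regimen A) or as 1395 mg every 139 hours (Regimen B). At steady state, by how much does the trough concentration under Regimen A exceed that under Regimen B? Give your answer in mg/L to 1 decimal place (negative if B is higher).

Regimen A: f = (1/2)^(30/46) ≈ 0.6363; Cmin,ss = (1440/129)·f/(1−f) ≈ 19.530 mg/L.
Regimen B: f = (1/2)^(139/46) ≈ 0.1231; Cmin,ss = (1395/129)·f/(1−f) ≈ 1.518 mg/L.
Difference ≈ 19.530 − 1.518 ≈ 18.012 mg/L.

18.0 mg/L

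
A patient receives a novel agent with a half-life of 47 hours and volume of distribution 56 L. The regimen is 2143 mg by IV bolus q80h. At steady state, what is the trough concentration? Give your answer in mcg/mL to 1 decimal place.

17.0 mcg/mL

Over one 80-h interval, 80/47 ≈ 1.7021 half-lives elapse, leaving f ≈ 0.3073 of each dose.
At steady state, accumulation factor R = 1/(1 − e^(−kτ)) ≈ 1.4436.
Single-dose peak C₀ = D/Vd = 2143/56 ≈ 38.268 mcg/mL.
Cmax,ss = C₀/(1 − f) ≈ 38.268/0.6927 ≈ 55.245 mcg/mL.
Steady-state trough Cmin,ss = Cmax,ss·f ≈ 55.245 × 0.3073 ≈ 16.977 mcg/mL.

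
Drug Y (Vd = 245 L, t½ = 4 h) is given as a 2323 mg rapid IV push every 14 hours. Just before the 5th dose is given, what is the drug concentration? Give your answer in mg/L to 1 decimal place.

f = (1/2)^(τ/t½) = (1/2)^(14/4) ≈ 0.0884.
C₀ = D/Vd = 2323/245 ≈ 9.482 mg/L.
Before the 5th dose, 4 doses have been given. Superposition: Cmin = C₀·(f + f² + … + f^4).
≈ 9.482 × (0.0884 + 0.0078 + 0.0007 + 0.0001) ≈ 9.482 × 0.0970 ≈ 0.920 mg/L.

0.9 mg/L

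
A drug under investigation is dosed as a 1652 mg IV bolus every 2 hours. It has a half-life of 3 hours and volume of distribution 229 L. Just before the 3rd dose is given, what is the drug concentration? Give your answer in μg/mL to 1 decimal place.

7.4 μg/mL

f = (1/2)^(τ/t½) = (1/2)^(2/3) ≈ 0.6300.
C₀ = D/Vd = 1652/229 ≈ 7.214 μg/mL.
Before the 3rd dose, 2 doses have been given. Superposition: Cmin = C₀·(f + f²).
≈ 7.214 × (0.6300 + 0.3969) ≈ 7.214 × 1.0269 ≈ 7.408 μg/mL.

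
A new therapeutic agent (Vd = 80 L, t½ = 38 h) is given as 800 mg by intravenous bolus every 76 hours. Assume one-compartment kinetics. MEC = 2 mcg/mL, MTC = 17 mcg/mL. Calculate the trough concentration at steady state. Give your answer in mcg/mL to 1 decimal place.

3.3 mcg/mL

The dosing interval is 2 half-lives, so f = 2^(−2) = 0.25.
At steady state, R = 1/(1 − 0.25) = 4/3.
Single-dose peak C₀ = D/Vd = 800/80 = 10 mcg/mL.
Steady-state peak Cmax,ss = C₀·R = 10 × 4/3 ≈ 13.333 mcg/mL.
Steady-state trough Cmin,ss = Cmax,ss·f ≈ 13.333 × 0.25 ≈ 3.333 mcg/mL.
Trough 3.3 mcg/mL vs MEC 2 mcg/mL: adequate.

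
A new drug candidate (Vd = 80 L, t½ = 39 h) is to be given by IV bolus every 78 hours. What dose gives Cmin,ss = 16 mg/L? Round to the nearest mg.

τ/t½ = 78/39 ≈ 2, so f = (1/2)^(78/39) ≈ 0.250000.
Cmin,ss = (D/Vd)·f/(1−f), so D = Cmin,ss·Vd·(1−f)/f.
D = 16 × 80 × (1−f)/f ≈ 16 × 80 × 3.00000 ≈ 3840.00 mg.

3840 mg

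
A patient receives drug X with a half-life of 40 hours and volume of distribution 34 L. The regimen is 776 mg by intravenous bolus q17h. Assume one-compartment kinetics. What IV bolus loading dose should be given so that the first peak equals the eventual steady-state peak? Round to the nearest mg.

3041 mg

f = (1/2)^(17/40) ≈ 0.744839; accumulation ratio R = 1/(1−f) ≈ 3.91909.
Loading dose to hit Cmax,ss on first dose: D_load = D_maint·R ≈ 776 × 3.91909 ≈ 3041.21 mg.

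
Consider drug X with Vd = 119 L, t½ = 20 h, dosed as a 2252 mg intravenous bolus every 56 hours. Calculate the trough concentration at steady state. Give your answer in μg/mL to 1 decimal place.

τ/t½ = 56/20 ≈ 2.8, so fraction remaining f = (1/2)^(56/20) ≈ 0.1436.
At steady state, accumulation factor R = 1/(1 − e^(−kτ)) ≈ 1.1677.
Each bolus raises the concentration by D/Vd = 2252/119 ≈ 18.924 μg/mL.
Cmax,ss = C₀/(1 − f) ≈ 18.924/0.8564 ≈ 22.097 μg/mL.
Steady-state trough Cmin,ss = Cmax,ss·f ≈ 22.097 × 0.1436 ≈ 3.173 μg/mL.

3.2 μg/mL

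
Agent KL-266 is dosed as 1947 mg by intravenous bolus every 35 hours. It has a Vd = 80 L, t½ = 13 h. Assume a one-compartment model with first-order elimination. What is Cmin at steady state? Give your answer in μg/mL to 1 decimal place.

τ/t½ = 35/13 ≈ 2.6923, so fraction remaining f = (1/2)^(35/13) ≈ 0.1547.
Single-dose peak C₀ = D/Vd = 1947/80 ≈ 24.337 μg/mL.
Steady-state trough Cmin,ss = C₀·f/(1−f) ≈ 24.337 × 0.1547/0.8453 ≈ 4.454 μg/mL.

4.5 μg/mL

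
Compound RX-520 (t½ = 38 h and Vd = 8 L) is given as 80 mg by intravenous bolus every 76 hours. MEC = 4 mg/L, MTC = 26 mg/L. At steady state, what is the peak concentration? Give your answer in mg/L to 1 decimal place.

The dosing interval is 2 half-lives, so f = 2^(−2) = 0.25.
At steady state, R = 1/(1 − 0.25) = 4/3.
Single-dose peak C₀ = D/Vd = 80/8 = 10 mg/L.
Steady-state peak Cmax,ss = C₀·R = 10 × 4/3 ≈ 13.333 mg/L.
Peak 13.3 mg/L vs MTC 26 mg/L: below toxic threshold.

13.3 mg/L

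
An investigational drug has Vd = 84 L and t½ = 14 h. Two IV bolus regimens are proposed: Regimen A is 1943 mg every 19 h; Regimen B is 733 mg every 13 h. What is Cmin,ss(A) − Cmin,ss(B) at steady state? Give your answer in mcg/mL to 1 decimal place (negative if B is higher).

5.2 mcg/mL

Regimen A: f = (1/2)^(19/14) ≈ 0.3904; Cmin,ss = (1943/84)·f/(1−f) ≈ 14.814 mcg/mL.
Regimen B: f = (1/2)^(13/14) ≈ 0.5254; Cmin,ss = (733/84)·f/(1−f) ≈ 9.660 mcg/mL.
Difference ≈ 14.814 − 9.660 ≈ 5.154 mcg/mL.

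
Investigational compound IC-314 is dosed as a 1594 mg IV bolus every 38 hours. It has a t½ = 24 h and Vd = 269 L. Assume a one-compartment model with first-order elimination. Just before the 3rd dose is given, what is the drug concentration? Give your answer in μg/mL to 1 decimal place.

2.6 μg/mL

f = (1/2)^(τ/t½) = (1/2)^(38/24) ≈ 0.3337.
C₀ = D/Vd = 1594/269 ≈ 5.926 μg/mL.
Before the 3rd dose, 2 doses have been given. Superposition: Cmin = C₀·(f + f²).
≈ 5.926 × (0.3337 + 0.1114) ≈ 5.926 × 0.4451 ≈ 2.638 μg/mL.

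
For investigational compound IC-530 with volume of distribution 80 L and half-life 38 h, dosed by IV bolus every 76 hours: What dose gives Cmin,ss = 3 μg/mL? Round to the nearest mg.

τ/t½ = 76/38 ≈ 2, so f = (1/2)^(76/38) ≈ 0.250000.
Cmin,ss = (D/Vd)·f/(1−f), so D = Cmin,ss·Vd·(1−f)/f.
D = 3 × 80 × (1−f)/f ≈ 3 × 80 × 3.00000 ≈ 720.00 mg.

720 mg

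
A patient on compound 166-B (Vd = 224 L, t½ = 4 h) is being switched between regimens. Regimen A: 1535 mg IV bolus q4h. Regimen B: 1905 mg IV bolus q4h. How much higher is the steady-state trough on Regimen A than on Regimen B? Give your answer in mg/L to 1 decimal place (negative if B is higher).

Regimen A: f = (1/2)^(4/4) ≈ 0.5000; Cmin,ss = (1535/224)·f/(1−f) ≈ 6.853 mg/L.
Regimen B: f = (1/2)^(4/4) ≈ 0.5000; Cmin,ss = (1905/224)·f/(1−f) ≈ 8.504 mg/L.
Difference ≈ 6.853 − 8.504 ≈ -1.651 mg/L.

-1.7 mg/L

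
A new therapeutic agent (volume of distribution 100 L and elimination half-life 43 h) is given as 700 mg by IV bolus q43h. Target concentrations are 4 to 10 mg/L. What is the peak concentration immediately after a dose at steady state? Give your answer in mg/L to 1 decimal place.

14.0 mg/L

τ = 43 h = 1 half-life, so f = (1/2)^1 = 0.5.
At steady state, R = 1/(1 − 0.5) = 2/1.
Single-dose peak C₀ = D/Vd = 700/100 = 7 mg/L.
Steady-state peak Cmax,ss = C₀·R = 7 × 2/1 ≈ 14.000 mg/L.
Peak 14.0 mg/L vs MTC 10 mg/L: exceeds toxic threshold.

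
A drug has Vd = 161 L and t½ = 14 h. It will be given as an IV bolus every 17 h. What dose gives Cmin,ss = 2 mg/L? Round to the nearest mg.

τ/t½ = 17/14 ≈ 1.2143, so f = (1/2)^(17/14) ≈ 0.430986.
Cmin,ss = (D/Vd)·f/(1−f), so D = Cmin,ss·Vd·(1−f)/f.
D = 2 × 161 × (1−f)/f ≈ 2 × 161 × 1.32026 ≈ 425.12 mg.

425 mg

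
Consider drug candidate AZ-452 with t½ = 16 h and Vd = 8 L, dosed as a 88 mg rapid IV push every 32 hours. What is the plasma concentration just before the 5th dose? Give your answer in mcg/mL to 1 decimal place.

f = (1/2)^(τ/t½) = (1/2)^(32/16) ≈ 0.2500.
C₀ = D/Vd = 88/8 ≈ 11.000 mcg/mL.
Before the 5th dose, 4 doses have been given. Superposition: Cmin = C₀·(f + f² + … + f^4).
≈ 11.000 × (0.2500 + 0.0625 + 0.0156 + 0.0039) ≈ 11.000 × 0.3320 ≈ 3.652 mcg/mL.

3.7 mcg/mL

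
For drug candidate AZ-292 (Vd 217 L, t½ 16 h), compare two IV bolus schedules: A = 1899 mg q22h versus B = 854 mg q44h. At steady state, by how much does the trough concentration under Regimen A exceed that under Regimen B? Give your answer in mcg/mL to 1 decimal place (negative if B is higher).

Regimen A: f = (1/2)^(22/16) ≈ 0.3856; Cmin,ss = (1899/217)·f/(1−f) ≈ 5.492 mcg/mL.
Regimen B: f = (1/2)^(44/16) ≈ 0.1487; Cmin,ss = (854/217)·f/(1−f) ≈ 0.687 mcg/mL.
Difference ≈ 5.492 − 0.687 ≈ 4.805 mcg/mL.

4.8 mcg/mL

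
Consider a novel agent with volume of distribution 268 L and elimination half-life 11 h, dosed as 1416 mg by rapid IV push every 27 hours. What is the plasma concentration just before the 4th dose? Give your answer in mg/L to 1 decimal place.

f = (1/2)^(τ/t½) = (1/2)^(27/11) ≈ 0.1824.
C₀ = D/Vd = 1416/268 ≈ 5.284 mg/L.
Before the 4th dose, 3 doses have been given. Superposition: Cmin = C₀·(f + f² + … + f^3).
≈ 5.284 × (0.1824 + 0.0333 + 0.0061) ≈ 5.284 × 0.2218 ≈ 1.172 mg/L.

1.2 mg/L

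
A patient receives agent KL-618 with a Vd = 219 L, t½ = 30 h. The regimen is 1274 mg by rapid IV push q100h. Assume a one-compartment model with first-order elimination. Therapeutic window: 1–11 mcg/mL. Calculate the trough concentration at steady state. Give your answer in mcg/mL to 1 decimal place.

0.6 mcg/mL

τ/t½ = 100/30 ≈ 3.3333, so fraction remaining f = (1/2)^(100/30) ≈ 0.0992.
Each bolus raises the concentration by D/Vd = 1274/219 ≈ 5.817 mcg/mL.
Steady-state trough Cmin,ss = C₀·f/(1−f) ≈ 5.817 × 0.0992/0.9008 ≈ 0.641 mcg/mL.
Trough 0.6 mcg/mL vs MEC 1 mcg/mL: subtherapeutic.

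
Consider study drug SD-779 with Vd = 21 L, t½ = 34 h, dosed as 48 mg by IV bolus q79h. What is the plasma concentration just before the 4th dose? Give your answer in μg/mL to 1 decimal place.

f = (1/2)^(τ/t½) = (1/2)^(79/34) ≈ 0.1998.
C₀ = D/Vd = 48/21 ≈ 2.286 μg/mL.
Before the 4th dose, 3 doses have been given. Superposition: Cmin = C₀·(f + f² + … + f^3).
≈ 2.286 × (0.1998 + 0.0399 + 0.0080) ≈ 2.286 × 0.2477 ≈ 0.566 μg/mL.

0.6 μg/mL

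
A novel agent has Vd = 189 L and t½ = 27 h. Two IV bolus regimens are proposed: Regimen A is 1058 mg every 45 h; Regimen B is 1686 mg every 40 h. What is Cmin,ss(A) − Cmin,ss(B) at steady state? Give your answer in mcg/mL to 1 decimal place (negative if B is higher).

Regimen A: f = (1/2)^(45/27) ≈ 0.3150; Cmin,ss = (1058/189)·f/(1−f) ≈ 2.574 mcg/mL.
Regimen B: f = (1/2)^(40/27) ≈ 0.3581; Cmin,ss = (1686/189)·f/(1−f) ≈ 4.977 mcg/mL.
Difference ≈ 2.574 − 4.977 ≈ -2.403 mcg/mL.

-2.4 mcg/mL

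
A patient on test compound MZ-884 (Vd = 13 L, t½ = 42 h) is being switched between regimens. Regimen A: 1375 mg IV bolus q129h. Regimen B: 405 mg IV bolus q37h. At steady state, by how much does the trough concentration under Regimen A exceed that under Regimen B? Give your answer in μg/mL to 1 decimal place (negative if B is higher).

-22.7 μg/mL

Regimen A: f = (1/2)^(129/42) ≈ 0.1190; Cmin,ss = (1375/13)·f/(1−f) ≈ 14.287 μg/mL.
Regimen B: f = (1/2)^(37/42) ≈ 0.5430; Cmin,ss = (405/13)·f/(1−f) ≈ 37.016 μg/mL.
Difference ≈ 14.287 − 37.016 ≈ -22.729 μg/mL.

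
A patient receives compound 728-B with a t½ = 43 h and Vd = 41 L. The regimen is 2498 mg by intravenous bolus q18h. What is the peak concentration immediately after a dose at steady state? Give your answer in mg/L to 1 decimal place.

k = ln2/t½ = ln2/43 ≈ 0.016120 h⁻¹; fraction remaining f = e^(−kτ) = e^(−0.016120×18) ≈ 0.7481.
At steady state, accumulation factor R = 1/(1 − e^(−kτ)) ≈ 3.9698.
Each bolus raises the concentration by D/Vd = 2498/41 ≈ 60.927 mg/L.
Steady-state peak Cmax,ss = C₀·R ≈ 60.927 × 3.9698 ≈ 241.868 mg/L.

241.9 mg/L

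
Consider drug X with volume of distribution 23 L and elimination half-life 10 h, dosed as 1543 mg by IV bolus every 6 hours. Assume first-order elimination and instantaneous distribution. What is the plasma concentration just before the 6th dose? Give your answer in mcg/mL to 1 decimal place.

113.8 mcg/mL

f = (1/2)^(τ/t½) = (1/2)^(6/10) ≈ 0.6598.
C₀ = D/Vd = 1543/23 ≈ 67.087 mcg/mL.
Before the 6th dose, 5 doses have been given. Superposition: Cmin = C₀·(f + f² + … + f^5).
≈ 67.087 × (0.6598 + 0.4353 + 0.2872 + 0.1895 + 0.1250) ≈ 67.087 × 1.6968 ≈ 113.833 mcg/mL.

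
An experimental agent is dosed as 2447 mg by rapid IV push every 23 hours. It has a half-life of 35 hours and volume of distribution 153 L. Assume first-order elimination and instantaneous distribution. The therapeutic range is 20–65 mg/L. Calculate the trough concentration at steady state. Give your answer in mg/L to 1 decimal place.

τ/t½ = 23/35 ≈ 0.65714, so fraction remaining f = (1/2)^(23/35) ≈ 0.6341.
Each bolus raises the concentration by D/Vd = 2447/153 ≈ 15.993 mg/L.
Steady-state trough Cmin,ss = C₀·f/(1−f) ≈ 15.993 × 0.6341/0.3659 ≈ 27.716 mg/L.
Trough 27.7 mg/L vs MEC 20 mg/L: adequate.

27.7 mg/L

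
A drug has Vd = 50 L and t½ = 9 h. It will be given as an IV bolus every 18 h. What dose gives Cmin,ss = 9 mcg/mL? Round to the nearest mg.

τ/t½ = 18/9 ≈ 2, so f = (1/2)^(18/9) ≈ 0.250000.
Cmin,ss = (D/Vd)·f/(1−f), so D = Cmin,ss·Vd·(1−f)/f.
D = 9 × 50 × (1−f)/f ≈ 9 × 50 × 3.00000 ≈ 1350.00 mg.

1350 mg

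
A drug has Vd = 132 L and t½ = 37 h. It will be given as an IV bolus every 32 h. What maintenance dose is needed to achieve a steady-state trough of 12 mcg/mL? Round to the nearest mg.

1301 mg

τ/t½ = 32/37 ≈ 0.86486, so f = (1/2)^(32/37) ≈ 0.549098.
Cmin,ss = (D/Vd)·f/(1−f), so D = Cmin,ss·Vd·(1−f)/f.
D = 12 × 132 × (1−f)/f ≈ 12 × 132 × 0.82117 ≈ 1300.73 mg.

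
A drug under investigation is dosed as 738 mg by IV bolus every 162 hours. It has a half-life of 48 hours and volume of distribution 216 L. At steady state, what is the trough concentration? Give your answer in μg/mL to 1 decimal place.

0.4 μg/mL

k = ln2/t½ = ln2/48 ≈ 0.014441 h⁻¹; fraction remaining f = e^(−kτ) = e^(−0.014441×162) ≈ 0.0964.
Single-dose peak C₀ = D/Vd = 738/216 ≈ 3.417 μg/mL.
Steady-state trough Cmin,ss = C₀·f/(1−f) ≈ 3.417 × 0.0964/0.9036 ≈ 0.365 μg/mL.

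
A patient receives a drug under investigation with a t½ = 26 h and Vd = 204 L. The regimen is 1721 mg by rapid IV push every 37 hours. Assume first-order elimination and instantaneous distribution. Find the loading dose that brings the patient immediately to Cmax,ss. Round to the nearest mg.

2744 mg

f = (1/2)^(37/26) ≈ 0.372916; accumulation ratio R = 1/(1−f) ≈ 1.59468.
Loading dose to hit Cmax,ss on first dose: D_load = D_maint·R ≈ 1721 × 1.59468 ≈ 2744.44 mg.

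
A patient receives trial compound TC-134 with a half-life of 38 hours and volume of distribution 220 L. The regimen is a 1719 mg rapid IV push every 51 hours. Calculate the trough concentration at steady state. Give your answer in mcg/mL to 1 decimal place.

Over one 51-h interval, 51/38 ≈ 1.3421 half-lives elapse, leaving f ≈ 0.3944 of each dose.
At steady state, accumulation factor R = 1/(1 − e^(−kτ)) ≈ 1.6513.
Each bolus raises the concentration by D/Vd = 1719/220 ≈ 7.814 mcg/mL.
Cmax,ss = C₀/(1 − f) ≈ 7.814/0.6056 ≈ 12.903 mcg/mL.
One interval later, Cmin,ss = Cmax,ss·e^(−kτ) ≈ 12.903 × 0.3944 ≈ 5.089 mcg/mL.

5.1 mcg/mL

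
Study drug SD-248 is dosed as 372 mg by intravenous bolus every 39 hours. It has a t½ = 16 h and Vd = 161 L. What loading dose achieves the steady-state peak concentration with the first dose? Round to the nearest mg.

f = (1/2)^(39/16) ≈ 0.184603; accumulation ratio R = 1/(1−f) ≈ 1.22640.
Loading dose to hit Cmax,ss on first dose: D_load = D_maint·R ≈ 372 × 1.22640 ≈ 456.22 mg.

456 mg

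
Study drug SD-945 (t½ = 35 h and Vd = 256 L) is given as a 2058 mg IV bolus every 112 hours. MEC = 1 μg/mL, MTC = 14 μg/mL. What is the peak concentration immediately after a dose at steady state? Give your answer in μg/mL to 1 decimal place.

9.0 μg/mL

Over one 112-h interval, 112/35 ≈ 3.2 half-lives elapse, leaving f ≈ 0.1088 of each dose.
Accumulation ratio R = 1/(1 − f) ≈ 1/0.8912 ≈ 1.1221.
Single-dose peak C₀ = D/Vd = 2058/256 ≈ 8.039 μg/mL.
Steady-state peak Cmax,ss = C₀·R ≈ 8.039 × 1.1221 ≈ 9.021 μg/mL.
Peak 9.0 μg/mL vs MTC 14 μg/mL: below toxic threshold.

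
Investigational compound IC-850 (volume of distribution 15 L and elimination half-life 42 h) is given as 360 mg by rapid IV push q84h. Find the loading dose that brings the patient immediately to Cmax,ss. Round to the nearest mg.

480 mg

f = (1/2)^(84/42) ≈ 0.250000; accumulation ratio R = 1/(1−f) ≈ 1.33333.
Loading dose to hit Cmax,ss on first dose: D_load = D_maint·R ≈ 360 × 1.33333 ≈ 480.00 mg.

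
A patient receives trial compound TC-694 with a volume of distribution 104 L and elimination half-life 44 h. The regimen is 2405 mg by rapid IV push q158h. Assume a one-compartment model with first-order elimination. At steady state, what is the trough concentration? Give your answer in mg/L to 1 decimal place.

2.1 mg/L

τ/t½ = 158/44 ≈ 3.5909, so fraction remaining f = (1/2)^(158/44) ≈ 0.0830.
At steady state, accumulation factor R = 1/(1 − e^(−kτ)) ≈ 1.0905.
Each bolus raises the concentration by D/Vd = 2405/104 ≈ 23.125 mg/L.
Cmax,ss = C₀/(1 − f) ≈ 23.125/0.9170 ≈ 25.218 mg/L.
Steady-state trough Cmin,ss = Cmax,ss·f ≈ 25.218 × 0.0830 ≈ 2.093 mg/L.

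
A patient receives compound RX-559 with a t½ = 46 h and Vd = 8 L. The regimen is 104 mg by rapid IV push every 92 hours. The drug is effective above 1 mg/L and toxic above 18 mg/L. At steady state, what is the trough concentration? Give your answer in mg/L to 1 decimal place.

τ = 92 h = 2 half-lives, so f = (1/2)^2 = 0.25.
At steady state, R = 1/(1 − 0.25) = 4/3.
Single-dose peak C₀ = D/Vd = 104/8 = 13 mg/L.
Steady-state peak Cmax,ss = C₀·R = 13 × 4/3 ≈ 17.333 mg/L.
Steady-state trough Cmin,ss = Cmax,ss·f ≈ 17.333 × 0.25 ≈ 4.333 mg/L.
Trough 4.3 mg/L vs MEC 1 mg/L: adequate.

4.3 mg/L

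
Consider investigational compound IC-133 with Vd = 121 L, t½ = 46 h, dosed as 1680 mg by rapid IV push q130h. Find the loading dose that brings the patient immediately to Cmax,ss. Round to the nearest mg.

f = (1/2)^(130/46) ≈ 0.141014; accumulation ratio R = 1/(1−f) ≈ 1.16416.
Loading dose to hit Cmax,ss on first dose: D_load = D_maint·R ≈ 1680 × 1.16416 ≈ 1955.79 mg.

1956 mg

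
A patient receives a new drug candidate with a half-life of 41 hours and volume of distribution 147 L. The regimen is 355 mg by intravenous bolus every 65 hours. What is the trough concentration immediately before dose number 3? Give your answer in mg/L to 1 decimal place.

1.1 mg/L

f = (1/2)^(τ/t½) = (1/2)^(65/41) ≈ 0.3332.
C₀ = D/Vd = 355/147 ≈ 2.415 mg/L.
Before the 3rd dose, 2 doses have been given. Superposition: Cmin = C₀·(f + f²).
≈ 2.415 × (0.3332 + 0.1110) ≈ 2.415 × 0.4442 ≈ 1.073 mg/L.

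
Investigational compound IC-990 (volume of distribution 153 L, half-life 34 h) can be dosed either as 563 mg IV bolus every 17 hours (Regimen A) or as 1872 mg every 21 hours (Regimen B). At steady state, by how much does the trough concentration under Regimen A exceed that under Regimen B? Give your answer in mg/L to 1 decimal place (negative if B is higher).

Regimen A: f = (1/2)^(17/34) ≈ 0.7071; Cmin,ss = (563/153)·f/(1−f) ≈ 8.883 mg/L.
Regimen B: f = (1/2)^(21/34) ≈ 0.6517; Cmin,ss = (1872/153)·f/(1−f) ≈ 22.893 mg/L.
Difference ≈ 8.883 − 22.893 ≈ -14.010 mg/L.

-14.0 mg/L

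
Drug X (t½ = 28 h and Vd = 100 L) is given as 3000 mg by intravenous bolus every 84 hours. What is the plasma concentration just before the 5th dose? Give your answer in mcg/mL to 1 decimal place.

4.3 mcg/mL

f = (1/2)^(τ/t½) = (1/2)^(84/28) ≈ 0.1250.
C₀ = D/Vd = 3000/100 ≈ 30.000 mcg/mL.
Before the 5th dose, 4 doses have been given. Superposition: Cmin = C₀·(f + f² + … + f^4).
≈ 30.000 × (0.1250 + 0.0156 + 0.0020 + 0.0002) ≈ 30.000 × 0.1428 ≈ 4.284 mcg/mL.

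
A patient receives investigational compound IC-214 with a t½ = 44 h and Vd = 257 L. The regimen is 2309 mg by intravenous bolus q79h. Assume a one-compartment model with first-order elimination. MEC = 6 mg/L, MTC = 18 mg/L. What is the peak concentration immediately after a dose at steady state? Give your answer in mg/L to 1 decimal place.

12.6 mg/L

τ/t½ = 79/44 ≈ 1.7955, so fraction remaining f = (1/2)^(79/44) ≈ 0.2881.
At steady state, accumulation factor R = 1/(1 − e^(−kτ)) ≈ 1.4047.
Each bolus raises the concentration by D/Vd = 2309/257 ≈ 8.984 mg/L.
Cmax,ss = C₀/(1 − f) ≈ 8.984/0.7119 ≈ 12.620 mg/L.
Peak 12.6 mg/L vs MTC 18 mg/L: below toxic threshold.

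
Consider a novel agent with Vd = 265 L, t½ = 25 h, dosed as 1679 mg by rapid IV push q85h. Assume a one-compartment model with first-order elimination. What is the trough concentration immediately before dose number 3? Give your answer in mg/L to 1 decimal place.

f = (1/2)^(τ/t½) = (1/2)^(85/25) ≈ 0.0947.
C₀ = D/Vd = 1679/265 ≈ 6.336 mg/L.
Before the 3rd dose, 2 doses have been given. Superposition: Cmin = C₀·(f + f²).
≈ 6.336 × (0.0947 + 0.0090) ≈ 6.336 × 0.1037 ≈ 0.657 mg/L.

0.7 mg/L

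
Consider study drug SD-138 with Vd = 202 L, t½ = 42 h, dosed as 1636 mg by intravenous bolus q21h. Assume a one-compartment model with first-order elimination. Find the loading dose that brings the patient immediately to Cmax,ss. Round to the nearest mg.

f = (1/2)^(21/42) ≈ 0.707107; accumulation ratio R = 1/(1−f) ≈ 3.41422.
Loading dose to hit Cmax,ss on first dose: D_load = D_maint·R ≈ 1636 × 3.41422 ≈ 5585.66 mg.

5586 mg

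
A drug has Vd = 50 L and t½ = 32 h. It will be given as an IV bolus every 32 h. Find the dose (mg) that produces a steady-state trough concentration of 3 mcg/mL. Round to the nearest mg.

τ/t½ = 32/32 ≈ 1, so f = (1/2)^(32/32) ≈ 0.500000.
Cmin,ss = (D/Vd)·f/(1−f), so D = Cmin,ss·Vd·(1−f)/f.
D = 3 × 50 × (1−f)/f ≈ 3 × 50 × 1.00000 ≈ 150.00 mg.

150 mg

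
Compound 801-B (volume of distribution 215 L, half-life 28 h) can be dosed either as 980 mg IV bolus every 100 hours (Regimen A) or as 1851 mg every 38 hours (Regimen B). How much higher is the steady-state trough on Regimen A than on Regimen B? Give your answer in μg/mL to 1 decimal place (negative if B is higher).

Regimen A: f = (1/2)^(100/28) ≈ 0.0841; Cmin,ss = (980/215)·f/(1−f) ≈ 0.419 μg/mL.
Regimen B: f = (1/2)^(38/28) ≈ 0.3904; Cmin,ss = (1851/215)·f/(1−f) ≈ 5.514 μg/mL.
Difference ≈ 0.419 − 5.514 ≈ -5.095 μg/mL.

-5.1 μg/mL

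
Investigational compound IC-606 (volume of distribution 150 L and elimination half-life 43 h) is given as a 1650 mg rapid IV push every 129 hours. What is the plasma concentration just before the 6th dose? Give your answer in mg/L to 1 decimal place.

1.6 mg/L

f = (1/2)^(τ/t½) = (1/2)^(129/43) ≈ 0.1250.
C₀ = D/Vd = 1650/150 ≈ 11.000 mg/L.
Before the 6th dose, 5 doses have been given. Superposition: Cmin = C₀·(f + f² + … + f^5).
≈ 11.000 × (0.1250 + 0.0156 + 0.0020 + 0.0002 + 0.0000) ≈ 11.000 × 0.1428 ≈ 1.571 mg/L.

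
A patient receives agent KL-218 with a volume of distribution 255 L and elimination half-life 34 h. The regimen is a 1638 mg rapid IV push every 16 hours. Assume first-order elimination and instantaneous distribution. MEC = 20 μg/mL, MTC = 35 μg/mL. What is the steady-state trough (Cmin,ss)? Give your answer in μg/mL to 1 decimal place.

16.7 μg/mL

τ/t½ = 16/34 ≈ 0.47059, so fraction remaining f = (1/2)^(16/34) ≈ 0.7217.
At steady state, accumulation factor R = 1/(1 − e^(−kτ)) ≈ 3.5932.
Single-dose peak C₀ = D/Vd = 1638/255 ≈ 6.424 μg/mL.
Steady-state peak Cmax,ss = C₀·R ≈ 6.424 × 3.5932 ≈ 23.083 μg/mL.
Steady-state trough Cmin,ss = Cmax,ss·f ≈ 23.083 × 0.7217 ≈ 16.659 μg/mL.
Trough 16.7 μg/mL vs MEC 20 μg/mL: subtherapeutic.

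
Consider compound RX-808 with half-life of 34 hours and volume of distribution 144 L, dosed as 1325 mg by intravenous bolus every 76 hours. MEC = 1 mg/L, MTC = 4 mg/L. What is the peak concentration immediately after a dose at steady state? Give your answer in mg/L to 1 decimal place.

11.7 mg/L

Over one 76-h interval, 76/34 ≈ 2.2353 half-lives elapse, leaving f ≈ 0.2124 of each dose.
Accumulation ratio R = 1/(1 − f) ≈ 1/0.7876 ≈ 1.2697.
Each bolus raises the concentration by D/Vd = 1325/144 ≈ 9.201 mg/L.
Cmax,ss = C₀/(1 − f) ≈ 9.201/0.7876 ≈ 11.682 mg/L.
Peak 11.7 mg/L vs MTC 4 mg/L: exceeds toxic threshold.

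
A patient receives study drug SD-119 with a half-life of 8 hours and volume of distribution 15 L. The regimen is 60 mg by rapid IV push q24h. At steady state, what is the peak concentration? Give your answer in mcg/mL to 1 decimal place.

The dosing interval is 3 half-lives, so f = 2^(−3) = 0.125.
At steady state, R = 1/(1 − 0.125) = 8/7.
Single-dose peak C₀ = D/Vd = 60/15 = 4 mcg/mL.
Steady-state peak Cmax,ss = C₀·R = 4 × 8/7 ≈ 4.571 mcg/mL.

4.6 mcg/mL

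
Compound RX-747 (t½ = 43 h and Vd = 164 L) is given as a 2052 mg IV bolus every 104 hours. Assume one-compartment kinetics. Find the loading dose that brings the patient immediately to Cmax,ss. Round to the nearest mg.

f = (1/2)^(104/43) ≈ 0.187037; accumulation ratio R = 1/(1−f) ≈ 1.23007.
Loading dose to hit Cmax,ss on first dose: D_load = D_maint·R ≈ 2052 × 1.23007 ≈ 2524.10 mg.

2524 mg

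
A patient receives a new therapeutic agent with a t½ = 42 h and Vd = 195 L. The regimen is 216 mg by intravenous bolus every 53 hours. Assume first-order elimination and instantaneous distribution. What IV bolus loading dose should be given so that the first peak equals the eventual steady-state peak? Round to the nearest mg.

370 mg

f = (1/2)^(53/42) ≈ 0.416993; accumulation ratio R = 1/(1−f) ≈ 1.71525.
Loading dose to hit Cmax,ss on first dose: D_load = D_maint·R ≈ 216 × 1.71525 ≈ 370.49 mg.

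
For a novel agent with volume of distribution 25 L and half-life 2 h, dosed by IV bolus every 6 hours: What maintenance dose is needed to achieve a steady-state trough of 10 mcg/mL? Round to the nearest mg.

1750 mg

τ/t½ = 6/2 ≈ 3, so f = (1/2)^(6/2) ≈ 0.125000.
Cmin,ss = (D/Vd)·f/(1−f), so D = Cmin,ss·Vd·(1−f)/f.
D = 10 × 25 × (1−f)/f ≈ 10 × 25 × 7.00000 ≈ 1750.00 mg.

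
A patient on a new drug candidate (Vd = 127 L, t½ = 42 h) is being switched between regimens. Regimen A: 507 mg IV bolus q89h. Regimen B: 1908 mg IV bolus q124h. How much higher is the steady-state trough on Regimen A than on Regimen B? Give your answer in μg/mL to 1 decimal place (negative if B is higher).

-1.0 μg/mL

Regimen A: f = (1/2)^(89/42) ≈ 0.2302; Cmin,ss = (507/127)·f/(1−f) ≈ 1.194 μg/mL.
Regimen B: f = (1/2)^(124/42) ≈ 0.1292; Cmin,ss = (1908/127)·f/(1−f) ≈ 2.229 μg/mL.
Difference ≈ 1.194 − 2.229 ≈ -1.035 μg/mL.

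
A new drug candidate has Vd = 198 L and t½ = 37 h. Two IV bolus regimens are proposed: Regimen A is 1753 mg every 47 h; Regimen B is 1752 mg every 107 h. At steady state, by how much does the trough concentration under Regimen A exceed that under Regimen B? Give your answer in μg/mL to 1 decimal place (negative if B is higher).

Regimen A: f = (1/2)^(47/37) ≈ 0.4146; Cmin,ss = (1753/198)·f/(1−f) ≈ 6.270 μg/mL.
Regimen B: f = (1/2)^(107/37) ≈ 0.1347; Cmin,ss = (1752/198)·f/(1−f) ≈ 1.377 μg/mL.
Difference ≈ 6.270 − 1.377 ≈ 4.893 μg/mL.

4.9 μg/mL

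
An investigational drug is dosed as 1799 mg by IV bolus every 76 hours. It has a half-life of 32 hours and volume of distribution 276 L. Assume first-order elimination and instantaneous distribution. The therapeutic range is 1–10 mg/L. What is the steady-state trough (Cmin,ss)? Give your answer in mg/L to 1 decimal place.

1.6 mg/L

Over one 76-h interval, 76/32 ≈ 2.375 half-lives elapse, leaving f ≈ 0.1928 of each dose.
Accumulation ratio R = 1/(1 − f) ≈ 1/0.8072 ≈ 1.2389.
Each bolus raises the concentration by D/Vd = 1799/276 ≈ 6.518 mg/L.
Cmax,ss = C₀/(1 − f) ≈ 6.518/0.8072 ≈ 8.075 mg/L.
Steady-state trough Cmin,ss = Cmax,ss·f ≈ 8.075 × 0.1928 ≈ 1.557 mg/L.
Trough 1.6 mg/L vs MEC 1 mg/L: adequate.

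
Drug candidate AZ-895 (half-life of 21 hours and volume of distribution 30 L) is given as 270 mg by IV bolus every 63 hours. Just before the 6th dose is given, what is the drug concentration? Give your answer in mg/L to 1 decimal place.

1.3 mg/L

f = (1/2)^(τ/t½) = (1/2)^(63/21) ≈ 0.1250.
C₀ = D/Vd = 270/30 ≈ 9.000 mg/L.
Before the 6th dose, 5 doses have been given. Superposition: Cmin = C₀·(f + f² + … + f^5).
≈ 9.000 × (0.1250 + 0.0156 + 0.0020 + 0.0002 + 0.0000) ≈ 9.000 × 0.1428 ≈ 1.285 mg/L.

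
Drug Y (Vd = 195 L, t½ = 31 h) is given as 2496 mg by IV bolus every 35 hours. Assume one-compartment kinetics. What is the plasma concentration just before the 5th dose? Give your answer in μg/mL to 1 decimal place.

10.3 μg/mL

f = (1/2)^(τ/t½) = (1/2)^(35/31) ≈ 0.4572.
C₀ = D/Vd = 2496/195 ≈ 12.800 μg/mL.
Before the 5th dose, 4 doses have been given. Superposition: Cmin = C₀·(f + f² + … + f^4).
≈ 12.800 × (0.4572 + 0.2090 + 0.0956 + 0.0437) ≈ 12.800 × 0.8055 ≈ 10.310 μg/mL.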